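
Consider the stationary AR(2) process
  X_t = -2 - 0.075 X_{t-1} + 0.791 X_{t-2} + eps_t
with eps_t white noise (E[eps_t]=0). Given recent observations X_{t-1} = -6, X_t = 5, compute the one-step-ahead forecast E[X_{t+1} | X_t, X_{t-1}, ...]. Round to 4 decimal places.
E[X_{t+1} \mid \mathcal F_t] = -7.1210

For an AR(p) model X_t = c + sum_i phi_i X_{t-i} + eps_t, the
one-step-ahead conditional mean is
  E[X_{t+1} | X_t, ...] = c + sum_i phi_i X_{t+1-i}.
Substitute known values:
  E[X_{t+1} | ...] = -2 + (-0.075) * (5) + (0.791) * (-6)
                   = -7.1210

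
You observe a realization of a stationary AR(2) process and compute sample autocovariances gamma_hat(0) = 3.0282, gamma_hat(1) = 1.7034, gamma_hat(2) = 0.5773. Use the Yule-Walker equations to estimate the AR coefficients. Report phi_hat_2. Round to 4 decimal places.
\hat\phi_{2} = -0.1840

The Yule-Walker equations for an AR(p) process read, in matrix form,
  Gamma_p phi = r_p,   with   (Gamma_p)_{ij} = gamma(|i - j|),
                       (r_p)_i = gamma(i),   i,j = 1..p.
Substitute the sample gammas (Toeplitz matrix and right-hand side of size 2):
  Gamma_p = [[3.0282, 1.7034], [1.7034, 3.0282]]
  r_p     = [1.7034, 0.5773]
Written out:
  3.0282 phi_1 + 1.7034 phi_2 = 1.7034
  1.7034 phi_1 + 3.0282 phi_2 = 0.5773
Solve by Cramer's rule:
  det = gamma(0)^2 - gamma(1)^2 = (3.0282)^2 - (1.7034)^2 = 9.16999524 - 2.90157156 = 6.26842368
  phi_hat_1 = [gamma(1) gamma(0) - gamma(1) gamma(2)] / det = [(1.7034)(3.0282) - (1.7034)(0.5773)] / 6.26842368 = 4.17486306 / 6.26842368 = 0.666
  phi_hat_2 = [gamma(0) gamma(2) - gamma(1)^2] / det = [(3.0282)(0.5773) - (1.7034)^2] / 6.26842368 = -1.1533917 / 6.26842368 = -0.184
So phi_hat = [0.6660, -0.1840].
Therefore phi_hat_2 = -0.1840.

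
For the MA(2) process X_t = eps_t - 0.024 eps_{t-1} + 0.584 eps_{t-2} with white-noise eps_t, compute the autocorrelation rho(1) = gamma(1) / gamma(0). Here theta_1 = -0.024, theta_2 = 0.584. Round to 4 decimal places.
\rho(1) = -0.0283

For an MA(q) process with theta_0 = 1, the autocovariance is
  gamma(k) = sigma^2 * sum_{i=0..q-k} theta_i * theta_{i+k},
and rho(k) = gamma(k) / gamma(0). Sigma^2 cancels.
  numerator   = (1)*(-0.024) + (-0.024)*(0.584) = -0.038016.
  denominator = (1)^2 + (-0.024)^2 + (0.584)^2 = 1.341632.
  rho(1) = -0.038016 / 1.341632 = -0.0283.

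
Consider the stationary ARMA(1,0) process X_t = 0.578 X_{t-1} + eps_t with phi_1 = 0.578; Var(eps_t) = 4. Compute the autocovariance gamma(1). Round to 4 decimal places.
\gamma(1) = 3.4719

Multiply the model equation by X_{t-k} and take expectations. With theta_0 = psi_0 = 1 and psi_j the MA(infinity) weights, this gives
  gamma(k) - sum_i phi_i gamma(k-i) = c_k,
  c_k = sigma^2 * sum_{j=k..q} theta_j psi_{j-k}   (c_k = 0 for k > q),
using gamma(-m) = gamma(m).
Pure AR (q = 0): c_0 = sigma^2 = 4, c_k = 0 for k >= 1.
Equations for k = 0 and k = 1 (AR order 1):
  gamma(0) = phi_1 gamma(1) + c_0
  gamma(1) = phi_1 gamma(0) + c_1
Substituting the second into the first: gamma(0) (1 - phi_1^2) = c_0 + phi_1 c_1, so
  gamma(0) = c_0 / (1 - phi_1^2) = 4 / (1 - (0.578)^2) = 4 / 0.665916 = 6.006764.
  gamma(1) = phi_1 gamma(0) = (0.578)(6.006764) = 3.471909.
Therefore gamma(1) = 3.4719 (to 4 decimal places).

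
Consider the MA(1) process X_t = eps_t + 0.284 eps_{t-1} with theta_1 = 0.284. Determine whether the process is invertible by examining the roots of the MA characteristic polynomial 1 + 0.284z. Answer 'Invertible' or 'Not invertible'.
\text{Invertible}

The MA(q) characteristic polynomial is P(z) = 1 + 0.284z.
Invertibility requires all roots to lie outside the unit circle, i.e. |z| > 1 for every root.
This is linear in z: 1 + (0.284) z = 0  =>  z = -1/(0.284) = -3.521127,  |z| = 3.521127.
Moduli of all roots: 3.5211.
All moduli strictly greater than 1? Yes.
Verdict: Invertible.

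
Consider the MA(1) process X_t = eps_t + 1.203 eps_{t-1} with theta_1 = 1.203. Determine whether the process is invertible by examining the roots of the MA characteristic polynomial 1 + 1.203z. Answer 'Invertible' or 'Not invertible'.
\text{Not invertible}

The MA(q) characteristic polynomial is P(z) = 1 + 1.203z.
Invertibility requires all roots to lie outside the unit circle, i.e. |z| > 1 for every root.
This is linear in z: 1 + (1.203) z = 0  =>  z = -1/(1.203) = -0.831255,  |z| = 0.831255.
Moduli of all roots: 0.8313.
All moduli strictly greater than 1? No.
Verdict: Not invertible.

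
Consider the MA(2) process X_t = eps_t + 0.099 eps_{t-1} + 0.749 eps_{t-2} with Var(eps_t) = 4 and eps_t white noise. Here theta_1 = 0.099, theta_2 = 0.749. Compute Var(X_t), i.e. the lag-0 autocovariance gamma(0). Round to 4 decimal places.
\gamma(0) = 6.2832

For an MA(q) process X_t = eps_t + sum_i theta_i eps_{t-i} with
Var(eps_t) = sigma^2, the variance is
  gamma(0) = sigma^2 * (1 + sum_i theta_i^2).
  sum_i theta_i^2 = (0.099)^2 + (0.749)^2 = 0.009801 + 0.561001 = 0.570802.
  gamma(0) = 4 * (1 + 0.570802) = 4 * 1.570802 = 6.283208, which rounds to 6.2832.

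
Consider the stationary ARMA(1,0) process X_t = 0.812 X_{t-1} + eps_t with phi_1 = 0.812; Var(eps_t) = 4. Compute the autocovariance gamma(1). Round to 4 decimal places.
\gamma(1) = 9.5345

Multiply the model equation by X_{t-k} and take expectations. With theta_0 = psi_0 = 1 and psi_j the MA(infinity) weights, this gives
  gamma(k) - sum_i phi_i gamma(k-i) = c_k,
  c_k = sigma^2 * sum_{j=k..q} theta_j psi_{j-k}   (c_k = 0 for k > q),
using gamma(-m) = gamma(m).
Pure AR (q = 0): c_0 = sigma^2 = 4, c_k = 0 for k >= 1.
Equations for k = 0 and k = 1 (AR order 1):
  gamma(0) = phi_1 gamma(1) + c_0
  gamma(1) = phi_1 gamma(0) + c_1
Substituting the second into the first: gamma(0) (1 - phi_1^2) = c_0 + phi_1 c_1, so
  gamma(0) = c_0 / (1 - phi_1^2) = 4 / (1 - (0.812)^2) = 4 / 0.340656 = 11.742051.
  gamma(1) = phi_1 gamma(0) = (0.812)(11.742051) = 9.534545.
Therefore gamma(1) = 9.5345 (to 4 decimal places).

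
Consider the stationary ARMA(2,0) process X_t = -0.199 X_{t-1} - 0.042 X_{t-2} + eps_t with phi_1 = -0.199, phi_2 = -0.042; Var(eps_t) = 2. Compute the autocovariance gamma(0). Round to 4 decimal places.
\gamma(0) = 2.0794

Multiply the model equation by X_{t-k} and take expectations. With theta_0 = psi_0 = 1 and psi_j the MA(infinity) weights, this gives
  gamma(k) - sum_i phi_i gamma(k-i) = c_k,
  c_k = sigma^2 * sum_{j=k..q} theta_j psi_{j-k}   (c_k = 0 for k > q),
using gamma(-m) = gamma(m).
Pure AR (q = 0): c_0 = sigma^2 = 2, c_k = 0 for k >= 1.
Equations for k = 0, 1, 2 (AR order 2, c_2 = 0):
  (E0) gamma(0) = phi_1 gamma(1) + phi_2 gamma(2) + c_0
  (E1) gamma(1) = phi_1 gamma(0) + phi_2 gamma(1) + c_1
  (E2) gamma(2) = phi_1 gamma(1) + phi_2 gamma(0)
From (E1): gamma(1) = A gamma(0) + B with
  A = phi_1 / (1 - phi_2) = -0.199 / 1.042 = -0.190979,   B = c_1 / (1 - phi_2) = 0 / 1.042 = 0.
Insert (E2) into (E0): gamma(0) (1 - phi_2^2) = phi_1 (1 + phi_2) gamma(1) + c_0.
  phi_1 (1 + phi_2) = (-0.199)(0.958) = -0.190642,   1 - phi_2^2 = 0.998236.
Replace gamma(1) by A gamma(0) + B and collect gamma(0):
  gamma(0) [0.998236 - (-0.190642)(-0.190979)] = c_0 = 2
  gamma(0) * 0.961827 = 2
  gamma(0) = 2 / 0.961827 = 2.079375.
Therefore gamma(0) = 2.0794 (to 4 decimal places).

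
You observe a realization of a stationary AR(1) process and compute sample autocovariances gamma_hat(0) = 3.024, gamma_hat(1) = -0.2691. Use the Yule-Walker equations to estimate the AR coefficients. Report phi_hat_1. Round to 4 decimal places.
\hat\phi_{1} = -0.0890

The Yule-Walker equations for an AR(p) process read, in matrix form,
  Gamma_p phi = r_p,   with   (Gamma_p)_{ij} = gamma(|i - j|),
                       (r_p)_i = gamma(i),   i,j = 1..p.
Substitute the sample gammas (Toeplitz matrix and right-hand side of size 1):
  Gamma_p = [[3.024]]
  r_p     = [-0.2691]
With p = 1 this is the single equation gamma(0) phi_1 = gamma(1):
  phi_hat_1 = gamma(1) / gamma(0) = -0.2691 / 3.024 = -0.0890.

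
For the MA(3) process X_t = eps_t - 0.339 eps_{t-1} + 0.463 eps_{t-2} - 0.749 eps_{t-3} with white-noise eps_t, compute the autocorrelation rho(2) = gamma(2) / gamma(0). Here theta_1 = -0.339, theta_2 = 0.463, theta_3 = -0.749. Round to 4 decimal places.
\rho(2) = 0.3793

For an MA(q) process with theta_0 = 1, the autocovariance is
  gamma(k) = sigma^2 * sum_{i=0..q-k} theta_i * theta_{i+k},
and rho(k) = gamma(k) / gamma(0). Sigma^2 cancels.
  numerator   = (1)*(0.463) + (-0.339)*(-0.749) = 0.716911.
  denominator = (1)^2 + (-0.339)^2 + (0.463)^2 + (-0.749)^2 = 1.890291.
  rho(2) = 0.716911 / 1.890291 = 0.3793.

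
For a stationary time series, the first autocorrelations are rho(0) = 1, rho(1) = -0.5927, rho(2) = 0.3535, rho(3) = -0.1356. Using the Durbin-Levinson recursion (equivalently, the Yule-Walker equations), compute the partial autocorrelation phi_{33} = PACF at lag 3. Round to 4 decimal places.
\phi_{33} = 0.1160

The PACF at lag k is phi_{kk}, the last component of the solution
to the Yule-Walker system G_k phi = r_k where
  (G_k)_{ij} = rho(|i - j|), (r_k)_i = rho(i), i,j = 1..k.
Equivalently, Durbin-Levinson gives phi_{kk} iteratively:
  phi_{11} = rho(1)
  phi_{kk} = [rho(k) - sum_{j=1..k-1} phi_{k-1,j} rho(k-j)]
            / [1 - sum_{j=1..k-1} phi_{k-1,j} rho(j)],
  phi_{k,j} = phi_{k-1,j} - phi_{kk} phi_{k-1,k-j},  j = 1..k-1.
Step k = 1:
  phi_11 = rho(1) = -0.5927.
Step k = 2:
  phi_22 = [rho(2) - phi_11 rho(1)] / [1 - phi_11 rho(1)] = [0.3535 - (-0.5927)(-0.5927)] / [1 - (-0.5927)(-0.5927)]
         = 0.00220671 / 0.64870671 = 0.003402.
  Update: phi_21 = phi_11 - phi_22 phi_11 = -0.5927 - (0.003402)(-0.5927) = -0.590684.
Step k = 3:
  phi_33 = [rho(3) - phi_21 rho(2) - phi_22 rho(1)] / [1 - phi_21 rho(1) - phi_22 rho(2)]
    numerator   = -0.1356 - (-0.590684)(0.3535) - (0.003402)(-0.5927) = 0.07522292
    denominator = 1 - (-0.590684)(-0.5927) - (0.003402)(0.3535) = 0.6486992
  phi_33 = 0.07522292 / 0.6486992 = 0.116.
Therefore phi_{33} = 0.1160.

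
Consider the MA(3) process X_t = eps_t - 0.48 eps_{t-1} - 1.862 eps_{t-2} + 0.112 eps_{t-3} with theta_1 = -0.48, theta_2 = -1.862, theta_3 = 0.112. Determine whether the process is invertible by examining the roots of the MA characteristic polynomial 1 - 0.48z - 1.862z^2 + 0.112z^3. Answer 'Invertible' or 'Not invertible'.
\text{Not invertible}

The MA(q) characteristic polynomial is P(z) = 1 - 0.48z - 1.862z^2 + 0.112z^3.
Invertibility requires all roots to lie outside the unit circle, i.e. |z| > 1 for every root.
Degree 3: look for a simple real root z0 first, then factor out (1 - z/z0) and solve the remaining quadratic.
Testing z0 = 0.625: P(0.625) = 1 + (-0.48)(0.625) + (-1.862)(0.625)^2 + (0.112)(0.625)^3
  = 1 + (-0.3) + (-0.727344) + (0.027344) = 0.  So z_0 = 0.625 is a root, |z_0| = 0.625.
Divide out the factor (1 - 1.6 z) = (1 - z/z0) (since 1/z0 = 1.6):
  P(z) = (1 - 1.6 z)(1 + (1.12) z + (-0.07) z^2)
  [check: z-coef 1.12 - (1.6) = -0.48; z^2-coef -0.07 - (1.6)(1.12) = -1.862; z^3-coef -(1.6)(-0.07) = 0.112.]
Remaining roots from the quadratic factor 1 + (1.12) z + (-0.07) z^2:
  Set 1 + (1.12) z + (-0.07) z^2 = 0, i.e. a z^2 + b z + c = 0 with a = -0.07, b = 1.12, c = 1.
  Discriminant D = b^2 - 4ac = (1.12)^2 - 4*(-0.07)*1 = 1.2544 - (-0.28) = 1.5344.
  D >= 0, so the roots are real: z = (-b +/- sqrt(D)) / (2a) = (-1.12 +/- 1.238709) / (-0.14).
    z_1 = (-1.12 + 1.238709) / (-0.14) = -0.8479,   |z_1| = 0.8479.
    z_2 = (-1.12 - 1.238709) / (-0.14) = 16.8479,   |z_2| = 16.8479.
Moduli of all roots: 0.6250, 0.8479, 16.8479.
All moduli strictly greater than 1? No.
Verdict: Not invertible.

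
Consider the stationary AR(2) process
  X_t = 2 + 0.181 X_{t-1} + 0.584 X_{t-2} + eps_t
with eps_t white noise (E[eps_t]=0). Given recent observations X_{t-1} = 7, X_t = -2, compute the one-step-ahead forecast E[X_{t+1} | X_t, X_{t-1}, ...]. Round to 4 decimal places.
E[X_{t+1} \mid \mathcal F_t] = 5.7260

For an AR(p) model X_t = c + sum_i phi_i X_{t-i} + eps_t, the
one-step-ahead conditional mean is
  E[X_{t+1} | X_t, ...] = c + sum_i phi_i X_{t+1-i}.
Substitute known values:
  E[X_{t+1} | ...] = 2 + (0.181) * (-2) + (0.584) * (7)
                   = 5.7260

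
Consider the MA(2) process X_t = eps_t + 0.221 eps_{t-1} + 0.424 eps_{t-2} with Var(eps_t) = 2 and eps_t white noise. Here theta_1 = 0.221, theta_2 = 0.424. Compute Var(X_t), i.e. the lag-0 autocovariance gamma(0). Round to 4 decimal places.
\gamma(0) = 2.4572

For an MA(q) process X_t = eps_t + sum_i theta_i eps_{t-i} with
Var(eps_t) = sigma^2, the variance is
  gamma(0) = sigma^2 * (1 + sum_i theta_i^2).
  sum_i theta_i^2 = (0.221)^2 + (0.424)^2 = 0.048841 + 0.179776 = 0.228617.
  gamma(0) = 2 * (1 + 0.228617) = 2 * 1.228617 = 2.457234, which rounds to 2.4572.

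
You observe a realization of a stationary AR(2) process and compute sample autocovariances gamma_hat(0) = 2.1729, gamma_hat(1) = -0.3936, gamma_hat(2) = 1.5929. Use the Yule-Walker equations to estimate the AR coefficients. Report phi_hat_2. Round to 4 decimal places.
\hat\phi_{2} = 0.7240

The Yule-Walker equations for an AR(p) process read, in matrix form,
  Gamma_p phi = r_p,   with   (Gamma_p)_{ij} = gamma(|i - j|),
                       (r_p)_i = gamma(i),   i,j = 1..p.
Substitute the sample gammas (Toeplitz matrix and right-hand side of size 2):
  Gamma_p = [[2.1729, -0.3936], [-0.3936, 2.1729]]
  r_p     = [-0.3936, 1.5929]
Written out:
  2.1729 phi_1 - 0.3936 phi_2 = -0.3936
  -0.3936 phi_1 + 2.1729 phi_2 = 1.5929
Solve by Cramer's rule:
  det = gamma(0)^2 - gamma(1)^2 = (2.1729)^2 - (-0.3936)^2 = 4.72149441 - 0.15492096 = 4.56657345
  phi_hat_1 = [gamma(1) gamma(0) - gamma(1) gamma(2)] / det = [(-0.3936)(2.1729) - (-0.3936)(1.5929)] / 4.56657345 = -0.228288 / 4.56657345 = -0.05
  phi_hat_2 = [gamma(0) gamma(2) - gamma(1)^2] / det = [(2.1729)(1.5929) - (-0.3936)^2] / 4.56657345 = 3.30629145 / 4.56657345 = 0.724
So phi_hat = [-0.0500, 0.7240].
Therefore phi_hat_2 = 0.7240.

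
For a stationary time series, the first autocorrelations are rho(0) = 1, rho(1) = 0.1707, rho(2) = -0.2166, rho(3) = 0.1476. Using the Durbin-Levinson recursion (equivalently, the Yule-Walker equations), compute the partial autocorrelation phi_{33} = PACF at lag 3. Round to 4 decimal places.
\phi_{33} = 0.2610

The PACF at lag k is phi_{kk}, the last component of the solution
to the Yule-Walker system G_k phi = r_k where
  (G_k)_{ij} = rho(|i - j|), (r_k)_i = rho(i), i,j = 1..k.
Equivalently, Durbin-Levinson gives phi_{kk} iteratively:
  phi_{11} = rho(1)
  phi_{kk} = [rho(k) - sum_{j=1..k-1} phi_{k-1,j} rho(k-j)]
            / [1 - sum_{j=1..k-1} phi_{k-1,j} rho(j)],
  phi_{k,j} = phi_{k-1,j} - phi_{kk} phi_{k-1,k-j},  j = 1..k-1.
Step k = 1:
  phi_11 = rho(1) = 0.1707.
Step k = 2:
  phi_22 = [rho(2) - phi_11 rho(1)] / [1 - phi_11 rho(1)] = [-0.2166 - (0.1707)(0.1707)] / [1 - (0.1707)(0.1707)]
         = -0.24573849 / 0.97086151 = -0.253114.
  Update: phi_21 = phi_11 - phi_22 phi_11 = 0.1707 - (-0.253114)(0.1707) = 0.213907.
Step k = 3:
  phi_33 = [rho(3) - phi_21 rho(2) - phi_22 rho(1)] / [1 - phi_21 rho(1) - phi_22 rho(2)]
    numerator   = 0.1476 - (0.213907)(-0.2166) - (-0.253114)(0.1707) = 0.23713869
    denominator = 1 - (0.213907)(0.1707) - (-0.253114)(-0.2166) = 0.9086617
  phi_33 = 0.23713869 / 0.9086617 = 0.261.
Therefore phi_{33} = 0.2610.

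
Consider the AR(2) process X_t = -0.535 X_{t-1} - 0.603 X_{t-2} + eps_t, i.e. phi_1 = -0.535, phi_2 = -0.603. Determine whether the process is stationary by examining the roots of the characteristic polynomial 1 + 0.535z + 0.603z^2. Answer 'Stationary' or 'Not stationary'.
\text{Stationary}

The AR(p) characteristic polynomial is P(z) = 1 + 0.535z + 0.603z^2.
Stationarity requires all roots to lie outside the unit circle, i.e. |z| > 1 for every root.
Set 1 + (0.535) z + (0.603) z^2 = 0, i.e. a z^2 + b z + c = 0 with a = 0.603, b = 0.535, c = 1.
Discriminant D = b^2 - 4ac = (0.535)^2 - 4*(0.603)*1 = 0.286225 - (2.412) = -2.125775.
D < 0, so the roots are the complex-conjugate pair z = (-b +/- i sqrt(-D)) / (2a) = -0.4436 +/- 1.209i.
For a conjugate pair |z|^2 = z * conj(z) = (product of roots) = c/a = 1/(0.603) = 1.658375, so |z| = sqrt(1.658375) = 1.2878 for both roots.
Moduli of all roots: 1.2878, 1.2878.
All moduli strictly greater than 1? Yes.
Verdict: Stationary.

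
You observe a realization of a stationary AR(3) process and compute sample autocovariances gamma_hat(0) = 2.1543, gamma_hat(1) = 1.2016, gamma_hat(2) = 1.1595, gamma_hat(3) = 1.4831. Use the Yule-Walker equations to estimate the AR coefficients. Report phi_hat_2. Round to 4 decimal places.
\hat\phi_{2} = 0.1450

The Yule-Walker equations for an AR(p) process read, in matrix form,
  Gamma_p phi = r_p,   with   (Gamma_p)_{ij} = gamma(|i - j|),
                       (r_p)_i = gamma(i),   i,j = 1..p.
Substitute the sample gammas (Toeplitz matrix and right-hand side of size 3):
  Gamma_p = [[2.1543, 1.2016, 1.1595], [1.2016, 2.1543, 1.2016], [1.1595, 1.2016, 2.1543]]
  r_p     = [1.2016, 1.1595, 1.4831]
Written out (R1..R3):
  (R1) 2.1543 phi_1 + 1.2016 phi_2 + 1.1595 phi_3 = 1.2016
  (R2) 1.2016 phi_1 + 2.1543 phi_2 + 1.2016 phi_3 = 1.1595
  (R3) 1.1595 phi_1 + 1.2016 phi_2 + 2.1543 phi_3 = 1.4831
Gaussian elimination:
  R2 <- R2 - (1.2016/2.1543) R1 = R2 - (0.557768) R1:  1.484086 phi_2 + 0.554868 phi_3 = 0.489286
  R3 <- R3 - (1.1595/2.1543) R1 = R3 - (0.538226) R1:  0.554868 phi_2 + 1.530227 phi_3 = 0.836368
  R3 <- R3 - (0.554868/1.484086) R2 = R3 - (0.373879) R2:  1.322774 phi_3 = 0.653434
Back-substitution:
  phi_hat_3 = 0.653434 / 1.322774 = 0.493988
  phi_hat_2 = (0.489286 - (0.554868)(0.493988)) / 1.484086 = 0.144997
  phi_hat_1 = (1.2016 - (1.2016)(0.144997) - (1.1595)(0.493988)) / 2.1543 = 0.211016
So phi_hat = [0.2110, 0.1450, 0.4940].
Therefore phi_hat_2 = 0.1450.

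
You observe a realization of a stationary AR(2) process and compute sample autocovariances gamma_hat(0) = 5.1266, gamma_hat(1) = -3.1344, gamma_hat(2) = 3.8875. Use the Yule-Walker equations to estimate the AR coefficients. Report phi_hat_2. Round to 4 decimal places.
\hat\phi_{2} = 0.6140

The Yule-Walker equations for an AR(p) process read, in matrix form,
  Gamma_p phi = r_p,   with   (Gamma_p)_{ij} = gamma(|i - j|),
                       (r_p)_i = gamma(i),   i,j = 1..p.
Substitute the sample gammas (Toeplitz matrix and right-hand side of size 2):
  Gamma_p = [[5.1266, -3.1344], [-3.1344, 5.1266]]
  r_p     = [-3.1344, 3.8875]
Written out:
  5.1266 phi_1 - 3.1344 phi_2 = -3.1344
  -3.1344 phi_1 + 5.1266 phi_2 = 3.8875
Solve by Cramer's rule:
  det = gamma(0)^2 - gamma(1)^2 = (5.1266)^2 - (-3.1344)^2 = 26.28202756 - 9.82446336 = 16.4575642
  phi_hat_1 = [gamma(1) gamma(0) - gamma(1) gamma(2)] / det = [(-3.1344)(5.1266) - (-3.1344)(3.8875)] / 16.4575642 = -3.88383504 / 16.4575642 = -0.236
  phi_hat_2 = [gamma(0) gamma(2) - gamma(1)^2] / det = [(5.1266)(3.8875) - (-3.1344)^2] / 16.4575642 = 10.10519414 / 16.4575642 = 0.614
So phi_hat = [-0.2360, 0.6140].
Therefore phi_hat_2 = 0.6140.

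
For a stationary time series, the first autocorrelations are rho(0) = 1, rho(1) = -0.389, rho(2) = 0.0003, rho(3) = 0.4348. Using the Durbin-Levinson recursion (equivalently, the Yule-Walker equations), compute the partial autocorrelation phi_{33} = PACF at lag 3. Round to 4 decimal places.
\phi_{33} = 0.4450

The PACF at lag k is phi_{kk}, the last component of the solution
to the Yule-Walker system G_k phi = r_k where
  (G_k)_{ij} = rho(|i - j|), (r_k)_i = rho(i), i,j = 1..k.
Equivalently, Durbin-Levinson gives phi_{kk} iteratively:
  phi_{11} = rho(1)
  phi_{kk} = [rho(k) - sum_{j=1..k-1} phi_{k-1,j} rho(k-j)]
            / [1 - sum_{j=1..k-1} phi_{k-1,j} rho(j)],
  phi_{k,j} = phi_{k-1,j} - phi_{kk} phi_{k-1,k-j},  j = 1..k-1.
Step k = 1:
  phi_11 = rho(1) = -0.389.
Step k = 2:
  phi_22 = [rho(2) - phi_11 rho(1)] / [1 - phi_11 rho(1)] = [0.0003 - (-0.389)(-0.389)] / [1 - (-0.389)(-0.389)]
         = -0.151021 / 0.848679 = -0.177948.
  Update: phi_21 = phi_11 - phi_22 phi_11 = -0.389 - (-0.177948)(-0.389) = -0.458222.
Step k = 3:
  phi_33 = [rho(3) - phi_21 rho(2) - phi_22 rho(1)] / [1 - phi_21 rho(1) - phi_22 rho(2)]
    numerator   = 0.4348 - (-0.458222)(0.0003) - (-0.177948)(-0.389) = 0.36571557
    denominator = 1 - (-0.458222)(-0.389) - (-0.177948)(0.0003) = 0.82180507
  phi_33 = 0.36571557 / 0.82180507 = 0.445.
Therefore phi_{33} = 0.4450.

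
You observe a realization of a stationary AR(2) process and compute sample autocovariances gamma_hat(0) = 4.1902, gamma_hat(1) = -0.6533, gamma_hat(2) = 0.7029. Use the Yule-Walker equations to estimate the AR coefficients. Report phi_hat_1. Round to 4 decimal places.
\hat\phi_{1} = -0.1330

The Yule-Walker equations for an AR(p) process read, in matrix form,
  Gamma_p phi = r_p,   with   (Gamma_p)_{ij} = gamma(|i - j|),
                       (r_p)_i = gamma(i),   i,j = 1..p.
Substitute the sample gammas (Toeplitz matrix and right-hand side of size 2):
  Gamma_p = [[4.1902, -0.6533], [-0.6533, 4.1902]]
  r_p     = [-0.6533, 0.7029]
Written out:
  4.1902 phi_1 - 0.6533 phi_2 = -0.6533
  -0.6533 phi_1 + 4.1902 phi_2 = 0.7029
Solve by Cramer's rule:
  det = gamma(0)^2 - gamma(1)^2 = (4.1902)^2 - (-0.6533)^2 = 17.55777604 - 0.42680089 = 17.13097515
  phi_hat_1 = [gamma(1) gamma(0) - gamma(1) gamma(2)] / det = [(-0.6533)(4.1902) - (-0.6533)(0.7029)] / 17.13097515 = -2.27825309 / 17.13097515 = -0.133
  phi_hat_2 = [gamma(0) gamma(2) - gamma(1)^2] / det = [(4.1902)(0.7029) - (-0.6533)^2] / 17.13097515 = 2.51849069 / 17.13097515 = 0.147
So phi_hat = [-0.1330, 0.1470].
Therefore phi_hat_1 = -0.1330.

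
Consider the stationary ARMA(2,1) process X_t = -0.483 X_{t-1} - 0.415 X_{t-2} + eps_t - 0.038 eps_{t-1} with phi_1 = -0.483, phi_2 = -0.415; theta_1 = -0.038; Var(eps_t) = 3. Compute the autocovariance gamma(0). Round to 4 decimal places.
\gamma(0) = 4.2145

Multiply the model equation by X_{t-k} and take expectations. With theta_0 = psi_0 = 1 and psi_j the MA(infinity) weights, this gives
  gamma(k) - sum_i phi_i gamma(k-i) = c_k,
  c_k = sigma^2 * sum_{j=k..q} theta_j psi_{j-k}   (c_k = 0 for k > q),
using gamma(-m) = gamma(m).
psi-weights needed (psi_j = theta_j + sum_i phi_i psi_{j-i}):
  psi_1 = theta_1 + phi_1 = -0.038 + (-0.483) = -0.521
Right-hand sides:
  c_0 = sigma^2 (1 + theta_1 psi_1) = 3 * (1 + (-0.038)(-0.521)) = 3 * 1.019798 = 3.059394
  c_1 = sigma^2 theta_1 = 3 * (-0.038) = -0.114
  c_2 = 0
Equations for k = 0, 1, 2 (AR order 2, c_2 = 0):
  (E0) gamma(0) = phi_1 gamma(1) + phi_2 gamma(2) + c_0
  (E1) gamma(1) = phi_1 gamma(0) + phi_2 gamma(1) + c_1
  (E2) gamma(2) = phi_1 gamma(1) + phi_2 gamma(0)
From (E1): gamma(1) = A gamma(0) + B with
  A = phi_1 / (1 - phi_2) = -0.483 / 1.415 = -0.341343,   B = c_1 / (1 - phi_2) = -0.114 / 1.415 = -0.080565.
Insert (E2) into (E0): gamma(0) (1 - phi_2^2) = phi_1 (1 + phi_2) gamma(1) + c_0.
  phi_1 (1 + phi_2) = (-0.483)(0.585) = -0.282555,   1 - phi_2^2 = 0.827775.
Replace gamma(1) by A gamma(0) + B and collect gamma(0):
  gamma(0) [0.827775 - (-0.282555)(-0.341343)] = (-0.282555)(-0.080565) + 3.059394
  gamma(0) * 0.731327 = 3.082158
  gamma(0) = 3.082158 / 0.731327 = 4.214474.
Therefore gamma(0) = 4.2145 (to 4 decimal places).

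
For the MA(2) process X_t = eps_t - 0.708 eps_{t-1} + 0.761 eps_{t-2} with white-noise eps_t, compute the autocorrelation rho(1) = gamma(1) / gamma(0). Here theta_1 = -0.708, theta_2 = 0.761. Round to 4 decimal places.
\rho(1) = -0.5993

For an MA(q) process with theta_0 = 1, the autocovariance is
  gamma(k) = sigma^2 * sum_{i=0..q-k} theta_i * theta_{i+k},
and rho(k) = gamma(k) / gamma(0). Sigma^2 cancels.
  numerator   = (1)*(-0.708) + (-0.708)*(0.761) = -1.246788.
  denominator = (1)^2 + (-0.708)^2 + (0.761)^2 = 2.080385.
  rho(1) = -1.246788 / 2.080385 = -0.5993.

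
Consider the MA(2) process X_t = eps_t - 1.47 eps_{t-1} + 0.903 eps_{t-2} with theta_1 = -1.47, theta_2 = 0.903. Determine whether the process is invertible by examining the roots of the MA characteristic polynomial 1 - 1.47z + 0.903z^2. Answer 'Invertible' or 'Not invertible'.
\text{Invertible}

The MA(q) characteristic polynomial is P(z) = 1 - 1.47z + 0.903z^2.
Invertibility requires all roots to lie outside the unit circle, i.e. |z| > 1 for every root.
Set 1 + (-1.47) z + (0.903) z^2 = 0, i.e. a z^2 + b z + c = 0 with a = 0.903, b = -1.47, c = 1.
Discriminant D = b^2 - 4ac = (-1.47)^2 - 4*(0.903)*1 = 2.1609 - (3.612) = -1.4511.
D < 0, so the roots are the complex-conjugate pair z = (-b +/- i sqrt(-D)) / (2a) = 0.814 +/- 0.667i.
For a conjugate pair |z|^2 = z * conj(z) = (product of roots) = c/a = 1/(0.903) = 1.10742, so |z| = sqrt(1.10742) = 1.0523 for both roots.
Moduli of all roots: 1.0523, 1.0523.
All moduli strictly greater than 1? Yes.
Verdict: Invertible.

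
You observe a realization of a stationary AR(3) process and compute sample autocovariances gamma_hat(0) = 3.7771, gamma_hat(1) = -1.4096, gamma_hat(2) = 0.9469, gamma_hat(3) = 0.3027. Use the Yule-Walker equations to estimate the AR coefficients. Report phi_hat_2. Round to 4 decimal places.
\hat\phi_{2} = 0.2100

The Yule-Walker equations for an AR(p) process read, in matrix form,
  Gamma_p phi = r_p,   with   (Gamma_p)_{ij} = gamma(|i - j|),
                       (r_p)_i = gamma(i),   i,j = 1..p.
Substitute the sample gammas (Toeplitz matrix and right-hand side of size 3):
  Gamma_p = [[3.7771, -1.4096, 0.9469], [-1.4096, 3.7771, -1.4096], [0.9469, -1.4096, 3.7771]]
  r_p     = [-1.4096, 0.9469, 0.3027]
Written out (R1..R3):
  (R1) 3.7771 phi_1 - 1.4096 phi_2 + 0.9469 phi_3 = -1.4096
  (R2) -1.4096 phi_1 + 3.7771 phi_2 - 1.4096 phi_3 = 0.9469
  (R3) 0.9469 phi_1 - 1.4096 phi_2 + 3.7771 phi_3 = 0.3027
Gaussian elimination:
  R2 <- R2 - (-1.4096/3.7771) R1 = R2 - (-0.373196) R1:  3.251042 phi_2 - 1.05622 phi_3 = 0.420842
  R3 <- R3 - (0.9469/3.7771) R1 = R3 - (0.250695) R1:  -1.05622 phi_2 + 3.539717 phi_3 = 0.65608
  R3 <- R3 - (-1.05622/3.251042) R2 = R3 - (-0.324887) R2:  3.196565 phi_3 = 0.792806
Back-substitution:
  phi_hat_3 = 0.792806 / 3.196565 = 0.248018
  phi_hat_2 = (0.420842 - (-1.05622)(0.248018)) / 3.251042 = 0.210026
  phi_hat_1 = (-1.4096 - (-1.4096)(0.210026) - (0.9469)(0.248018)) / 3.7771 = -0.356992
So phi_hat = [-0.3570, 0.2100, 0.2480].
Therefore phi_hat_2 = 0.2100.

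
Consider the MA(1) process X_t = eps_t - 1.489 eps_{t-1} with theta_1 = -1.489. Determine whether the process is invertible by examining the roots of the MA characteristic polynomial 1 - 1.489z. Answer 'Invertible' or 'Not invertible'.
\text{Not invertible}

The MA(q) characteristic polynomial is P(z) = 1 - 1.489z.
Invertibility requires all roots to lie outside the unit circle, i.e. |z| > 1 for every root.
This is linear in z: 1 + (-1.489) z = 0  =>  z = -1/(-1.489) = 0.671592,  |z| = 0.671592.
Moduli of all roots: 0.6716.
All moduli strictly greater than 1? No.
Verdict: Not invertible.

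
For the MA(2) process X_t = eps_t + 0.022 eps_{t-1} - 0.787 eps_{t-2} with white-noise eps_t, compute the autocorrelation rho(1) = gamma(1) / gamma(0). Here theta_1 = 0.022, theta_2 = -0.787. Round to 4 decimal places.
\rho(1) = 0.0029

For an MA(q) process with theta_0 = 1, the autocovariance is
  gamma(k) = sigma^2 * sum_{i=0..q-k} theta_i * theta_{i+k},
and rho(k) = gamma(k) / gamma(0). Sigma^2 cancels.
  numerator   = (1)*(0.022) + (0.022)*(-0.787) = 0.004686.
  denominator = (1)^2 + (0.022)^2 + (-0.787)^2 = 1.619853.
  rho(1) = 0.004686 / 1.619853 = 0.0029.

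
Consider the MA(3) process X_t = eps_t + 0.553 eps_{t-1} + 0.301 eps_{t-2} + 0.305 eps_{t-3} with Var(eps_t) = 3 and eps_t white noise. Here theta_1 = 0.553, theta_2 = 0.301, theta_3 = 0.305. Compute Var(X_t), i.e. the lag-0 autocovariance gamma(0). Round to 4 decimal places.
\gamma(0) = 4.4683

For an MA(q) process X_t = eps_t + sum_i theta_i eps_{t-i} with
Var(eps_t) = sigma^2, the variance is
  gamma(0) = sigma^2 * (1 + sum_i theta_i^2).
  sum_i theta_i^2 = (0.553)^2 + (0.301)^2 + (0.305)^2 = 0.305809 + 0.090601 + 0.093025 = 0.489435.
  gamma(0) = 3 * (1 + 0.489435) = 3 * 1.489435 = 4.468305, which rounds to 4.4683.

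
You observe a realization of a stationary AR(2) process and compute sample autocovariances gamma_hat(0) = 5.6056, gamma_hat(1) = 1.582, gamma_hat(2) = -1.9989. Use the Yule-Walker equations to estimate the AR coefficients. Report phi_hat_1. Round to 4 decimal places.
\hat\phi_{1} = 0.4160

The Yule-Walker equations for an AR(p) process read, in matrix form,
  Gamma_p phi = r_p,   with   (Gamma_p)_{ij} = gamma(|i - j|),
                       (r_p)_i = gamma(i),   i,j = 1..p.
Substitute the sample gammas (Toeplitz matrix and right-hand side of size 2):
  Gamma_p = [[5.6056, 1.582], [1.582, 5.6056]]
  r_p     = [1.582, -1.9989]
Written out:
  5.6056 phi_1 + 1.582 phi_2 = 1.582
  1.582 phi_1 + 5.6056 phi_2 = -1.9989
Solve by Cramer's rule:
  det = gamma(0)^2 - gamma(1)^2 = (5.6056)^2 - (1.582)^2 = 31.42275136 - 2.502724 = 28.92002736
  phi_hat_1 = [gamma(1) gamma(0) - gamma(1) gamma(2)] / det = [(1.582)(5.6056) - (1.582)(-1.9989)] / 28.92002736 = 12.030319 / 28.92002736 = 0.416
  phi_hat_2 = [gamma(0) gamma(2) - gamma(1)^2] / det = [(5.6056)(-1.9989) - (1.582)^2] / 28.92002736 = -13.70775784 / 28.92002736 = -0.474
So phi_hat = [0.4160, -0.4740].
Therefore phi_hat_1 = 0.4160.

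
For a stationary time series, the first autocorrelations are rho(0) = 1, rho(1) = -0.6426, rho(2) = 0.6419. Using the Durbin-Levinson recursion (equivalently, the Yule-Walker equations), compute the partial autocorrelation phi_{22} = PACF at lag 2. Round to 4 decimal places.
\phi_{22} = 0.3900

The PACF at lag k is phi_{kk}, the last component of the solution
to the Yule-Walker system G_k phi = r_k where
  (G_k)_{ij} = rho(|i - j|), (r_k)_i = rho(i), i,j = 1..k.
Equivalently, Durbin-Levinson gives phi_{kk} iteratively:
  phi_{11} = rho(1)
  phi_{kk} = [rho(k) - sum_{j=1..k-1} phi_{k-1,j} rho(k-j)]
            / [1 - sum_{j=1..k-1} phi_{k-1,j} rho(j)],
  phi_{k,j} = phi_{k-1,j} - phi_{kk} phi_{k-1,k-j},  j = 1..k-1.
Step k = 1:
  phi_11 = rho(1) = -0.6426.
Step k = 2:
  phi_22 = [rho(2) - phi_11 rho(1)] / [1 - phi_11 rho(1)] = [0.6419 - (-0.6426)(-0.6426)] / [1 - (-0.6426)(-0.6426)]
         = 0.22896524 / 0.58706524 = 0.39.
Therefore phi_{22} = 0.3900.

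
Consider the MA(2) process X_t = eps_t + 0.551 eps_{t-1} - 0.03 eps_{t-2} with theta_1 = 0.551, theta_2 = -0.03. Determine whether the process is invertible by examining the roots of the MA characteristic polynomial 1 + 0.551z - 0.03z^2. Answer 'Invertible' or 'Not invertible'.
\text{Invertible}

The MA(q) characteristic polynomial is P(z) = 1 + 0.551z - 0.03z^2.
Invertibility requires all roots to lie outside the unit circle, i.e. |z| > 1 for every root.
Set 1 + (0.551) z + (-0.03) z^2 = 0, i.e. a z^2 + b z + c = 0 with a = -0.03, b = 0.551, c = 1.
Discriminant D = b^2 - 4ac = (0.551)^2 - 4*(-0.03)*1 = 0.303601 - (-0.12) = 0.423601.
D >= 0, so the roots are real: z = (-b +/- sqrt(D)) / (2a) = (-0.551 +/- 0.650846) / (-0.06).
  z_1 = (-0.551 + 0.650846) / (-0.06) = -1.6641,   |z_1| = 1.6641.
  z_2 = (-0.551 - 0.650846) / (-0.06) = 20.0308,   |z_2| = 20.0308.
Moduli of all roots: 1.6641, 20.0308.
All moduli strictly greater than 1? Yes.
Verdict: Invertible.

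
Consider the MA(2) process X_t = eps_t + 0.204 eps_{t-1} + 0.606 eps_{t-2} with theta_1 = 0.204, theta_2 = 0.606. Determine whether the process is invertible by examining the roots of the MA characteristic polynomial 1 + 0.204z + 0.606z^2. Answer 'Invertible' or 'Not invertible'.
\text{Invertible}

The MA(q) characteristic polynomial is P(z) = 1 + 0.204z + 0.606z^2.
Invertibility requires all roots to lie outside the unit circle, i.e. |z| > 1 for every root.
Set 1 + (0.204) z + (0.606) z^2 = 0, i.e. a z^2 + b z + c = 0 with a = 0.606, b = 0.204, c = 1.
Discriminant D = b^2 - 4ac = (0.204)^2 - 4*(0.606)*1 = 0.041616 - (2.424) = -2.382384.
D < 0, so the roots are the complex-conjugate pair z = (-b +/- i sqrt(-D)) / (2a) = -0.1683 +/- 1.2735i.
For a conjugate pair |z|^2 = z * conj(z) = (product of roots) = c/a = 1/(0.606) = 1.650165, so |z| = sqrt(1.650165) = 1.2846 for both roots.
Moduli of all roots: 1.2846, 1.2846.
All moduli strictly greater than 1? Yes.
Verdict: Invertible.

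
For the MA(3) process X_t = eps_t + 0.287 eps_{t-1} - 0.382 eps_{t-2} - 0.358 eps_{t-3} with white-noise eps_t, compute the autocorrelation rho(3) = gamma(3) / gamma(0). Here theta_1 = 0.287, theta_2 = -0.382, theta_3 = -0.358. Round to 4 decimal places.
\rho(3) = -0.2639

For an MA(q) process with theta_0 = 1, the autocovariance is
  gamma(k) = sigma^2 * sum_{i=0..q-k} theta_i * theta_{i+k},
and rho(k) = gamma(k) / gamma(0). Sigma^2 cancels.
  numerator   = (1)*(-0.358) = -0.358.
  denominator = (1)^2 + (0.287)^2 + (-0.382)^2 + (-0.358)^2 = 1.356457.
  rho(3) = -0.358 / 1.356457 = -0.2639.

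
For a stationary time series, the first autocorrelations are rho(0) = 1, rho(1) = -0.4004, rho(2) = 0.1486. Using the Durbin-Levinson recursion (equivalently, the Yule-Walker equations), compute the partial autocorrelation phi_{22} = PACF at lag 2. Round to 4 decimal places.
\phi_{22} = -0.0140

The PACF at lag k is phi_{kk}, the last component of the solution
to the Yule-Walker system G_k phi = r_k where
  (G_k)_{ij} = rho(|i - j|), (r_k)_i = rho(i), i,j = 1..k.
Equivalently, Durbin-Levinson gives phi_{kk} iteratively:
  phi_{11} = rho(1)
  phi_{kk} = [rho(k) - sum_{j=1..k-1} phi_{k-1,j} rho(k-j)]
            / [1 - sum_{j=1..k-1} phi_{k-1,j} rho(j)],
  phi_{k,j} = phi_{k-1,j} - phi_{kk} phi_{k-1,k-j},  j = 1..k-1.
Step k = 1:
  phi_11 = rho(1) = -0.4004.
Step k = 2:
  phi_22 = [rho(2) - phi_11 rho(1)] / [1 - phi_11 rho(1)] = [0.1486 - (-0.4004)(-0.4004)] / [1 - (-0.4004)(-0.4004)]
         = -0.01172016 / 0.83967984 = -0.014.
Therefore phi_{22} = -0.0140.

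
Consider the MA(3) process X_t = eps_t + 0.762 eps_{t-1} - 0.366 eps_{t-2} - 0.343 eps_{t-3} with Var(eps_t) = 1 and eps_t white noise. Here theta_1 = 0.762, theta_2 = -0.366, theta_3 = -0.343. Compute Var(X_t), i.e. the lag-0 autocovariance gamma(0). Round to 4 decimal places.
\gamma(0) = 1.8322

For an MA(q) process X_t = eps_t + sum_i theta_i eps_{t-i} with
Var(eps_t) = sigma^2, the variance is
  gamma(0) = sigma^2 * (1 + sum_i theta_i^2).
  sum_i theta_i^2 = (0.762)^2 + (-0.366)^2 + (-0.343)^2 = 0.580644 + 0.133956 + 0.117649 = 0.832249.
  gamma(0) = 1 * (1 + 0.832249) = 1 * 1.832249 = 1.832249, which rounds to 1.8322.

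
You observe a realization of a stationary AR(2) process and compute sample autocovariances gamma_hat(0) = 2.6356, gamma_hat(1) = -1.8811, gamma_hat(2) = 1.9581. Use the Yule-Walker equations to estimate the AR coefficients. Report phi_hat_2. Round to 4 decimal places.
\hat\phi_{2} = 0.4760

The Yule-Walker equations for an AR(p) process read, in matrix form,
  Gamma_p phi = r_p,   with   (Gamma_p)_{ij} = gamma(|i - j|),
                       (r_p)_i = gamma(i),   i,j = 1..p.
Substitute the sample gammas (Toeplitz matrix and right-hand side of size 2):
  Gamma_p = [[2.6356, -1.8811], [-1.8811, 2.6356]]
  r_p     = [-1.8811, 1.9581]
Written out:
  2.6356 phi_1 - 1.8811 phi_2 = -1.8811
  -1.8811 phi_1 + 2.6356 phi_2 = 1.9581
Solve by Cramer's rule:
  det = gamma(0)^2 - gamma(1)^2 = (2.6356)^2 - (-1.8811)^2 = 6.94638736 - 3.53853721 = 3.40785015
  phi_hat_1 = [gamma(1) gamma(0) - gamma(1) gamma(2)] / det = [(-1.8811)(2.6356) - (-1.8811)(1.9581)] / 3.40785015 = -1.27444525 / 3.40785015 = -0.374
  phi_hat_2 = [gamma(0) gamma(2) - gamma(1)^2] / det = [(2.6356)(1.9581) - (-1.8811)^2] / 3.40785015 = 1.62223115 / 3.40785015 = 0.476
So phi_hat = [-0.3740, 0.4760].
Therefore phi_hat_2 = 0.4760.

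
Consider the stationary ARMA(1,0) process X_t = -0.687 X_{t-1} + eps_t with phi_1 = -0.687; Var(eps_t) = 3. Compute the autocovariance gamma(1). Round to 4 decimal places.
\gamma(1) = -3.9032

Multiply the model equation by X_{t-k} and take expectations. With theta_0 = psi_0 = 1 and psi_j the MA(infinity) weights, this gives
  gamma(k) - sum_i phi_i gamma(k-i) = c_k,
  c_k = sigma^2 * sum_{j=k..q} theta_j psi_{j-k}   (c_k = 0 for k > q),
using gamma(-m) = gamma(m).
Pure AR (q = 0): c_0 = sigma^2 = 3, c_k = 0 for k >= 1.
Equations for k = 0 and k = 1 (AR order 1):
  gamma(0) = phi_1 gamma(1) + c_0
  gamma(1) = phi_1 gamma(0) + c_1
Substituting the second into the first: gamma(0) (1 - phi_1^2) = c_0 + phi_1 c_1, so
  gamma(0) = c_0 / (1 - phi_1^2) = 3 / (1 - (-0.687)^2) = 3 / 0.528031 = 5.681485.
  gamma(1) = phi_1 gamma(0) = (-0.687)(5.681485) = -3.90318.
Therefore gamma(1) = -3.9032 (to 4 decimal places).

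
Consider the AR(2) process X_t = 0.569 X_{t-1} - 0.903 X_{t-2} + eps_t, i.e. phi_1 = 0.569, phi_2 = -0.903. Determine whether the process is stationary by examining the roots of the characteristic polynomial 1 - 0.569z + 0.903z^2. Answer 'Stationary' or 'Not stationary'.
\text{Stationary}

The AR(p) characteristic polynomial is P(z) = 1 - 0.569z + 0.903z^2.
Stationarity requires all roots to lie outside the unit circle, i.e. |z| > 1 for every root.
Set 1 + (-0.569) z + (0.903) z^2 = 0, i.e. a z^2 + b z + c = 0 with a = 0.903, b = -0.569, c = 1.
Discriminant D = b^2 - 4ac = (-0.569)^2 - 4*(0.903)*1 = 0.323761 - (3.612) = -3.288239.
D < 0, so the roots are the complex-conjugate pair z = (-b +/- i sqrt(-D)) / (2a) = 0.3151 +/- 1.0041i.
For a conjugate pair |z|^2 = z * conj(z) = (product of roots) = c/a = 1/(0.903) = 1.10742, so |z| = sqrt(1.10742) = 1.0523 for both roots.
Moduli of all roots: 1.0523, 1.0523.
All moduli strictly greater than 1? Yes.
Verdict: Stationary.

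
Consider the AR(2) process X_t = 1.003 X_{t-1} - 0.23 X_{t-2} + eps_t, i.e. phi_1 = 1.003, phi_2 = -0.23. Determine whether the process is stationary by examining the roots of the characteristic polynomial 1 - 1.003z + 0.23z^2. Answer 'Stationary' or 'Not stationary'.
\text{Stationary}

The AR(p) characteristic polynomial is P(z) = 1 - 1.003z + 0.23z^2.
Stationarity requires all roots to lie outside the unit circle, i.e. |z| > 1 for every root.
Set 1 + (-1.003) z + (0.23) z^2 = 0, i.e. a z^2 + b z + c = 0 with a = 0.23, b = -1.003, c = 1.
Discriminant D = b^2 - 4ac = (-1.003)^2 - 4*(0.23)*1 = 1.006009 - (0.92) = 0.086009.
D >= 0, so the roots are real: z = (-b +/- sqrt(D)) / (2a) = (1.003 +/- 0.293273) / (0.46).
  z_1 = (1.003 + 0.293273) / (0.46) = 2.818,   |z_1| = 2.818.
  z_2 = (1.003 - 0.293273) / (0.46) = 1.5429,   |z_2| = 1.5429.
Moduli of all roots: 2.8180, 1.5429.
All moduli strictly greater than 1? Yes.
Verdict: Stationary.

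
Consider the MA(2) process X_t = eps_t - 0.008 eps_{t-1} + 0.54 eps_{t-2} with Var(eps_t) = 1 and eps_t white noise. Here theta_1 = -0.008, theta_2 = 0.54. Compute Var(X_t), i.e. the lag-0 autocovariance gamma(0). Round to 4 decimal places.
\gamma(0) = 1.2917

For an MA(q) process X_t = eps_t + sum_i theta_i eps_{t-i} with
Var(eps_t) = sigma^2, the variance is
  gamma(0) = sigma^2 * (1 + sum_i theta_i^2).
  sum_i theta_i^2 = (-0.008)^2 + (0.54)^2 = 0.000064 + 0.2916 = 0.291664.
  gamma(0) = 1 * (1 + 0.291664) = 1 * 1.291664 = 1.291664, which rounds to 1.2917.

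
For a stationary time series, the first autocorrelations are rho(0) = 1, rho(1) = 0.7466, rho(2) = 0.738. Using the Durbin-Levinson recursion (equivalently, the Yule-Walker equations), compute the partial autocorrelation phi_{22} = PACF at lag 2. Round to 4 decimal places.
\phi_{22} = 0.4080

The PACF at lag k is phi_{kk}, the last component of the solution
to the Yule-Walker system G_k phi = r_k where
  (G_k)_{ij} = rho(|i - j|), (r_k)_i = rho(i), i,j = 1..k.
Equivalently, Durbin-Levinson gives phi_{kk} iteratively:
  phi_{11} = rho(1)
  phi_{kk} = [rho(k) - sum_{j=1..k-1} phi_{k-1,j} rho(k-j)]
            / [1 - sum_{j=1..k-1} phi_{k-1,j} rho(j)],
  phi_{k,j} = phi_{k-1,j} - phi_{kk} phi_{k-1,k-j},  j = 1..k-1.
Step k = 1:
  phi_11 = rho(1) = 0.7466.
Step k = 2:
  phi_22 = [rho(2) - phi_11 rho(1)] / [1 - phi_11 rho(1)] = [0.738 - (0.7466)(0.7466)] / [1 - (0.7466)(0.7466)]
         = 0.18058844 / 0.44258844 = 0.408.
Therefore phi_{22} = 0.4080.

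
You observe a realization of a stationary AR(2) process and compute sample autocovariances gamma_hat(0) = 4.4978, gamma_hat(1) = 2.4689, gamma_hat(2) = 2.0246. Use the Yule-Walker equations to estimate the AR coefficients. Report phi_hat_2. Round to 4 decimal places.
\hat\phi_{2} = 0.2130

The Yule-Walker equations for an AR(p) process read, in matrix form,
  Gamma_p phi = r_p,   with   (Gamma_p)_{ij} = gamma(|i - j|),
                       (r_p)_i = gamma(i),   i,j = 1..p.
Substitute the sample gammas (Toeplitz matrix and right-hand side of size 2):
  Gamma_p = [[4.4978, 2.4689], [2.4689, 4.4978]]
  r_p     = [2.4689, 2.0246]
Written out:
  4.4978 phi_1 + 2.4689 phi_2 = 2.4689
  2.4689 phi_1 + 4.4978 phi_2 = 2.0246
Solve by Cramer's rule:
  det = gamma(0)^2 - gamma(1)^2 = (4.4978)^2 - (2.4689)^2 = 20.23020484 - 6.09546721 = 14.13473763
  phi_hat_1 = [gamma(1) gamma(0) - gamma(1) gamma(2)] / det = [(2.4689)(4.4978) - (2.4689)(2.0246)] / 14.13473763 = 6.10608348 / 14.13473763 = 0.432
  phi_hat_2 = [gamma(0) gamma(2) - gamma(1)^2] / det = [(4.4978)(2.0246) - (2.4689)^2] / 14.13473763 = 3.01077867 / 14.13473763 = 0.213
So phi_hat = [0.4320, 0.2130].
Therefore phi_hat_2 = 0.2130.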